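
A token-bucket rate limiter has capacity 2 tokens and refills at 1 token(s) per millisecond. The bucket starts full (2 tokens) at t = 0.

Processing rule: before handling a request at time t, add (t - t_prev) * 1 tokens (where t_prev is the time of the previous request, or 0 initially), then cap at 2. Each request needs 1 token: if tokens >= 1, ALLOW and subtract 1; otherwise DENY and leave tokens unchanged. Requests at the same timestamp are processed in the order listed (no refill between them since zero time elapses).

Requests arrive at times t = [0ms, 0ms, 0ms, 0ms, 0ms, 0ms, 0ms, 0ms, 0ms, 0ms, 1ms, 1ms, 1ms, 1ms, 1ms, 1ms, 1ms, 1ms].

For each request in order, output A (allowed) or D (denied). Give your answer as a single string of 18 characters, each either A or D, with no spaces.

Answer: AADDDDDDDDADDDDDDD

Derivation:
Simulating step by step:
  req#1 t=0ms: ALLOW
  req#2 t=0ms: ALLOW
  req#3 t=0ms: DENY
  req#4 t=0ms: DENY
  req#5 t=0ms: DENY
  req#6 t=0ms: DENY
  req#7 t=0ms: DENY
  req#8 t=0ms: DENY
  req#9 t=0ms: DENY
  req#10 t=0ms: DENY
  req#11 t=1ms: ALLOW
  req#12 t=1ms: DENY
  req#13 t=1ms: DENY
  req#14 t=1ms: DENY
  req#15 t=1ms: DENY
  req#16 t=1ms: DENY
  req#17 t=1ms: DENY
  req#18 t=1ms: DENY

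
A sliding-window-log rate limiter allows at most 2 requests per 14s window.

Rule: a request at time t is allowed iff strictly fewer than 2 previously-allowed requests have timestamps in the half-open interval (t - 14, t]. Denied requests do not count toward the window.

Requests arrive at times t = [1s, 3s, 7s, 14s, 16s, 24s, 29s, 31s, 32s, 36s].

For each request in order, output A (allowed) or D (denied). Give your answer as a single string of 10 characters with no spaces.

Answer: AADDAADADD

Derivation:
Tracking allowed requests in the window:
  req#1 t=1s: ALLOW
  req#2 t=3s: ALLOW
  req#3 t=7s: DENY
  req#4 t=14s: DENY
  req#5 t=16s: ALLOW
  req#6 t=24s: ALLOW
  req#7 t=29s: DENY
  req#8 t=31s: ALLOW
  req#9 t=32s: DENY
  req#10 t=36s: DENY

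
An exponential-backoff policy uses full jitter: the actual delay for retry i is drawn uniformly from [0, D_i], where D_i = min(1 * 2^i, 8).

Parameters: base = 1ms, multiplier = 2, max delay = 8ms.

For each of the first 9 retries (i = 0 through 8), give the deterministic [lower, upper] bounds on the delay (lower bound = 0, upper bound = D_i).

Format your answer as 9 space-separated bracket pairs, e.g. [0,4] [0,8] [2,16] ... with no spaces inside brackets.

Answer: [0,1] [0,2] [0,4] [0,8] [0,8] [0,8] [0,8] [0,8] [0,8]

Derivation:
Computing bounds per retry:
  i=0: D_i=min(1*2^0,8)=1, bounds=[0,1]
  i=1: D_i=min(1*2^1,8)=2, bounds=[0,2]
  i=2: D_i=min(1*2^2,8)=4, bounds=[0,4]
  i=3: D_i=min(1*2^3,8)=8, bounds=[0,8]
  i=4: D_i=min(1*2^4,8)=8, bounds=[0,8]
  i=5: D_i=min(1*2^5,8)=8, bounds=[0,8]
  i=6: D_i=min(1*2^6,8)=8, bounds=[0,8]
  i=7: D_i=min(1*2^7,8)=8, bounds=[0,8]
  i=8: D_i=min(1*2^8,8)=8, bounds=[0,8]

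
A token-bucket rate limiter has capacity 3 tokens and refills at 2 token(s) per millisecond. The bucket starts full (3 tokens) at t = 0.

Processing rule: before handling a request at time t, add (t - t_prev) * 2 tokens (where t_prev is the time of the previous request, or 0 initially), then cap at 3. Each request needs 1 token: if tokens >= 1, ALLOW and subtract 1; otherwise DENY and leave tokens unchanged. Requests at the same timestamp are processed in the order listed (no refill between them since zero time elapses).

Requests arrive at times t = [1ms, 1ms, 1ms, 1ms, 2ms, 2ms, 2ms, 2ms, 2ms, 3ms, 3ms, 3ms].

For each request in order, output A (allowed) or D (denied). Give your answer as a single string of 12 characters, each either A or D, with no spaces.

Simulating step by step:
  req#1 t=1ms: ALLOW
  req#2 t=1ms: ALLOW
  req#3 t=1ms: ALLOW
  req#4 t=1ms: DENY
  req#5 t=2ms: ALLOW
  req#6 t=2ms: ALLOW
  req#7 t=2ms: DENY
  req#8 t=2ms: DENY
  req#9 t=2ms: DENY
  req#10 t=3ms: ALLOW
  req#11 t=3ms: ALLOW
  req#12 t=3ms: DENY

Answer: AAADAADDDAAD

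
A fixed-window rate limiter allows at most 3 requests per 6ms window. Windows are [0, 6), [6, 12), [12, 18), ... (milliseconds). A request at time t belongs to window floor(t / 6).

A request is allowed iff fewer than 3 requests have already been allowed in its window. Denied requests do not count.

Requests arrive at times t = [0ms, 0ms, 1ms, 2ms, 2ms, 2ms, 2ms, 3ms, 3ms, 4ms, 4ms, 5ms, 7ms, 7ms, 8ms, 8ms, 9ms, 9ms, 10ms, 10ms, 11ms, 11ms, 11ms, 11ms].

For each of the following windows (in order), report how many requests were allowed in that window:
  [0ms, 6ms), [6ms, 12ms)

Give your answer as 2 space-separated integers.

Processing requests:
  req#1 t=0ms (window 0): ALLOW
  req#2 t=0ms (window 0): ALLOW
  req#3 t=1ms (window 0): ALLOW
  req#4 t=2ms (window 0): DENY
  req#5 t=2ms (window 0): DENY
  req#6 t=2ms (window 0): DENY
  req#7 t=2ms (window 0): DENY
  req#8 t=3ms (window 0): DENY
  req#9 t=3ms (window 0): DENY
  req#10 t=4ms (window 0): DENY
  req#11 t=4ms (window 0): DENY
  req#12 t=5ms (window 0): DENY
  req#13 t=7ms (window 1): ALLOW
  req#14 t=7ms (window 1): ALLOW
  req#15 t=8ms (window 1): ALLOW
  req#16 t=8ms (window 1): DENY
  req#17 t=9ms (window 1): DENY
  req#18 t=9ms (window 1): DENY
  req#19 t=10ms (window 1): DENY
  req#20 t=10ms (window 1): DENY
  req#21 t=11ms (window 1): DENY
  req#22 t=11ms (window 1): DENY
  req#23 t=11ms (window 1): DENY
  req#24 t=11ms (window 1): DENY

Allowed counts by window: 3 3

Answer: 3 3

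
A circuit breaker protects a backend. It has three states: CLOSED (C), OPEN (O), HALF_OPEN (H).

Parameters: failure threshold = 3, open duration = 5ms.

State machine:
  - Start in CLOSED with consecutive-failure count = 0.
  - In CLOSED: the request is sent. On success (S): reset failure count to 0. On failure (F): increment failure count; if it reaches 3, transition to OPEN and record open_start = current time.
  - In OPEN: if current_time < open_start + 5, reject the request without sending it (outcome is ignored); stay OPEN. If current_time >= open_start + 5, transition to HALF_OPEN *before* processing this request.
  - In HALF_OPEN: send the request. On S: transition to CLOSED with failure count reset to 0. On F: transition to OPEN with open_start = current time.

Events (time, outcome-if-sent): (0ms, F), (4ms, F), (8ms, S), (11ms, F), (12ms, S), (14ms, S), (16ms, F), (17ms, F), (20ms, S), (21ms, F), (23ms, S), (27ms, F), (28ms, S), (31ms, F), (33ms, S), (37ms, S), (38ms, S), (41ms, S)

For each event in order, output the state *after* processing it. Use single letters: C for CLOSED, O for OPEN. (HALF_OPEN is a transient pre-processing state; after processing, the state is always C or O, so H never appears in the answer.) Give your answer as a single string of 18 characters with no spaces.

State after each event:
  event#1 t=0ms outcome=F: state=CLOSED
  event#2 t=4ms outcome=F: state=CLOSED
  event#3 t=8ms outcome=S: state=CLOSED
  event#4 t=11ms outcome=F: state=CLOSED
  event#5 t=12ms outcome=S: state=CLOSED
  event#6 t=14ms outcome=S: state=CLOSED
  event#7 t=16ms outcome=F: state=CLOSED
  event#8 t=17ms outcome=F: state=CLOSED
  event#9 t=20ms outcome=S: state=CLOSED
  event#10 t=21ms outcome=F: state=CLOSED
  event#11 t=23ms outcome=S: state=CLOSED
  event#12 t=27ms outcome=F: state=CLOSED
  event#13 t=28ms outcome=S: state=CLOSED
  event#14 t=31ms outcome=F: state=CLOSED
  event#15 t=33ms outcome=S: state=CLOSED
  event#16 t=37ms outcome=S: state=CLOSED
  event#17 t=38ms outcome=S: state=CLOSED
  event#18 t=41ms outcome=S: state=CLOSED

Answer: CCCCCCCCCCCCCCCCCC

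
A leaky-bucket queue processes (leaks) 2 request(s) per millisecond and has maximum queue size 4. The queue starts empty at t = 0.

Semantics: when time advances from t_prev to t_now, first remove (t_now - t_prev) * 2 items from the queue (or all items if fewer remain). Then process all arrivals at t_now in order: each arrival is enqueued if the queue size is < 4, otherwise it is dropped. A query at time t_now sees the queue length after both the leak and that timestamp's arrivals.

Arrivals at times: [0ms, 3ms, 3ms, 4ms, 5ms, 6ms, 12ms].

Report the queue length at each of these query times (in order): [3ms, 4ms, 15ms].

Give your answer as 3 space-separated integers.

Queue lengths at query times:
  query t=3ms: backlog = 2
  query t=4ms: backlog = 1
  query t=15ms: backlog = 0

Answer: 2 1 0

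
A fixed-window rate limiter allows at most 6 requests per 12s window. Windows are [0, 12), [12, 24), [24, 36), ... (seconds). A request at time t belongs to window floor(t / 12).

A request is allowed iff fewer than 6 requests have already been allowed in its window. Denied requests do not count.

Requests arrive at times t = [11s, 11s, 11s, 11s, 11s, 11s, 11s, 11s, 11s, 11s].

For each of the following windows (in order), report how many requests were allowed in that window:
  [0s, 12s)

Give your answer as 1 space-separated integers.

Processing requests:
  req#1 t=11s (window 0): ALLOW
  req#2 t=11s (window 0): ALLOW
  req#3 t=11s (window 0): ALLOW
  req#4 t=11s (window 0): ALLOW
  req#5 t=11s (window 0): ALLOW
  req#6 t=11s (window 0): ALLOW
  req#7 t=11s (window 0): DENY
  req#8 t=11s (window 0): DENY
  req#9 t=11s (window 0): DENY
  req#10 t=11s (window 0): DENY

Allowed counts by window: 6

Answer: 6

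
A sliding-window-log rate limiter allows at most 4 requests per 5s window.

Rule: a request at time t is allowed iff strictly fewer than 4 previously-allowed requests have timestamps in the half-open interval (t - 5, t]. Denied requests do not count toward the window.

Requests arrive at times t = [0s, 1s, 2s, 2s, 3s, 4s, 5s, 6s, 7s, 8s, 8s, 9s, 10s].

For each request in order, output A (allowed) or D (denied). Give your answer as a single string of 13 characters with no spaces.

Answer: AAAADDAAAADDA

Derivation:
Tracking allowed requests in the window:
  req#1 t=0s: ALLOW
  req#2 t=1s: ALLOW
  req#3 t=2s: ALLOW
  req#4 t=2s: ALLOW
  req#5 t=3s: DENY
  req#6 t=4s: DENY
  req#7 t=5s: ALLOW
  req#8 t=6s: ALLOW
  req#9 t=7s: ALLOW
  req#10 t=8s: ALLOW
  req#11 t=8s: DENY
  req#12 t=9s: DENY
  req#13 t=10s: ALLOW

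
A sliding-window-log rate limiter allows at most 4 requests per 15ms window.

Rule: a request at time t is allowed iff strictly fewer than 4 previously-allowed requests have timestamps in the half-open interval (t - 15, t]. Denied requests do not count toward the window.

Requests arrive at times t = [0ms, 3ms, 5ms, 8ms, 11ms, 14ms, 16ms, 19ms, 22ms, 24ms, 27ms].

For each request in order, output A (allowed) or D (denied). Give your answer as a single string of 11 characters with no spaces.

Answer: AAAADDAAAAD

Derivation:
Tracking allowed requests in the window:
  req#1 t=0ms: ALLOW
  req#2 t=3ms: ALLOW
  req#3 t=5ms: ALLOW
  req#4 t=8ms: ALLOW
  req#5 t=11ms: DENY
  req#6 t=14ms: DENY
  req#7 t=16ms: ALLOW
  req#8 t=19ms: ALLOW
  req#9 t=22ms: ALLOW
  req#10 t=24ms: ALLOW
  req#11 t=27ms: DENY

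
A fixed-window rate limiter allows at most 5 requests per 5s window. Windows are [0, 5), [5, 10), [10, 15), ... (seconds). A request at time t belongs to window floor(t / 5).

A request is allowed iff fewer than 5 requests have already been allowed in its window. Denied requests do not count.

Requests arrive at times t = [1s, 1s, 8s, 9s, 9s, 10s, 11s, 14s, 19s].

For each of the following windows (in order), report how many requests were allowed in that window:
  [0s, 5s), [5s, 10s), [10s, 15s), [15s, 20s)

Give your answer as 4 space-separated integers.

Answer: 2 3 3 1

Derivation:
Processing requests:
  req#1 t=1s (window 0): ALLOW
  req#2 t=1s (window 0): ALLOW
  req#3 t=8s (window 1): ALLOW
  req#4 t=9s (window 1): ALLOW
  req#5 t=9s (window 1): ALLOW
  req#6 t=10s (window 2): ALLOW
  req#7 t=11s (window 2): ALLOW
  req#8 t=14s (window 2): ALLOW
  req#9 t=19s (window 3): ALLOW

Allowed counts by window: 2 3 3 1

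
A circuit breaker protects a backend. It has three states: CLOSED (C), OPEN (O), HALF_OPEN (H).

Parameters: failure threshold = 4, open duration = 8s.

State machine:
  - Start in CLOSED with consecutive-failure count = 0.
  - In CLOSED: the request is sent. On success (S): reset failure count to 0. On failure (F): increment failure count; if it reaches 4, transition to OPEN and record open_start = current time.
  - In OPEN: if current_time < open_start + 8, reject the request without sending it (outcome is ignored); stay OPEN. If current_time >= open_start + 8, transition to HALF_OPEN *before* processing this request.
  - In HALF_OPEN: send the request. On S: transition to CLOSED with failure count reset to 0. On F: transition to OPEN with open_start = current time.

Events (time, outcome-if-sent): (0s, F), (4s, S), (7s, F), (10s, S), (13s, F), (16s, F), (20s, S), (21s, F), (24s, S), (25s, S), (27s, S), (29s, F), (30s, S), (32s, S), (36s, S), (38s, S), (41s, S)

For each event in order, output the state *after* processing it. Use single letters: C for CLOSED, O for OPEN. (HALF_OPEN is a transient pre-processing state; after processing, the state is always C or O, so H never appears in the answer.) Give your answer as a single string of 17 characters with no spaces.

Answer: CCCCCCCCCCCCCCCCC

Derivation:
State after each event:
  event#1 t=0s outcome=F: state=CLOSED
  event#2 t=4s outcome=S: state=CLOSED
  event#3 t=7s outcome=F: state=CLOSED
  event#4 t=10s outcome=S: state=CLOSED
  event#5 t=13s outcome=F: state=CLOSED
  event#6 t=16s outcome=F: state=CLOSED
  event#7 t=20s outcome=S: state=CLOSED
  event#8 t=21s outcome=F: state=CLOSED
  event#9 t=24s outcome=S: state=CLOSED
  event#10 t=25s outcome=S: state=CLOSED
  event#11 t=27s outcome=S: state=CLOSED
  event#12 t=29s outcome=F: state=CLOSED
  event#13 t=30s outcome=S: state=CLOSED
  event#14 t=32s outcome=S: state=CLOSED
  event#15 t=36s outcome=S: state=CLOSED
  event#16 t=38s outcome=S: state=CLOSED
  event#17 t=41s outcome=S: state=CLOSED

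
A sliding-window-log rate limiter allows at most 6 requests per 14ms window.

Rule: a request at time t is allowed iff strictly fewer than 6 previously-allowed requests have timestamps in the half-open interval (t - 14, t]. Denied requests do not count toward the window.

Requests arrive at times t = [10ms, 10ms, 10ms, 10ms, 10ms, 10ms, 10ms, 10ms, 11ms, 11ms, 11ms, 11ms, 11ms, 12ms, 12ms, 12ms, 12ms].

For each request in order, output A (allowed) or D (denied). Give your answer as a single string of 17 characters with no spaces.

Answer: AAAAAADDDDDDDDDDD

Derivation:
Tracking allowed requests in the window:
  req#1 t=10ms: ALLOW
  req#2 t=10ms: ALLOW
  req#3 t=10ms: ALLOW
  req#4 t=10ms: ALLOW
  req#5 t=10ms: ALLOW
  req#6 t=10ms: ALLOW
  req#7 t=10ms: DENY
  req#8 t=10ms: DENY
  req#9 t=11ms: DENY
  req#10 t=11ms: DENY
  req#11 t=11ms: DENY
  req#12 t=11ms: DENY
  req#13 t=11ms: DENY
  req#14 t=12ms: DENY
  req#15 t=12ms: DENY
  req#16 t=12ms: DENY
  req#17 t=12ms: DENY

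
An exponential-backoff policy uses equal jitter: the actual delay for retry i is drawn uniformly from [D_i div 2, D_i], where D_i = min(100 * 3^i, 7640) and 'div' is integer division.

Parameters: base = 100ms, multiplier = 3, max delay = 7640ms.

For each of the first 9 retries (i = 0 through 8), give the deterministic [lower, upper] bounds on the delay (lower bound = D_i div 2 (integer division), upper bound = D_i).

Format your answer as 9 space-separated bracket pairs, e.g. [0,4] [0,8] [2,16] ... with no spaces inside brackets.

Answer: [50,100] [150,300] [450,900] [1350,2700] [3820,7640] [3820,7640] [3820,7640] [3820,7640] [3820,7640]

Derivation:
Computing bounds per retry:
  i=0: D_i=min(100*3^0,7640)=100, bounds=[50,100]
  i=1: D_i=min(100*3^1,7640)=300, bounds=[150,300]
  i=2: D_i=min(100*3^2,7640)=900, bounds=[450,900]
  i=3: D_i=min(100*3^3,7640)=2700, bounds=[1350,2700]
  i=4: D_i=min(100*3^4,7640)=7640, bounds=[3820,7640]
  i=5: D_i=min(100*3^5,7640)=7640, bounds=[3820,7640]
  i=6: D_i=min(100*3^6,7640)=7640, bounds=[3820,7640]
  i=7: D_i=min(100*3^7,7640)=7640, bounds=[3820,7640]
  i=8: D_i=min(100*3^8,7640)=7640, bounds=[3820,7640]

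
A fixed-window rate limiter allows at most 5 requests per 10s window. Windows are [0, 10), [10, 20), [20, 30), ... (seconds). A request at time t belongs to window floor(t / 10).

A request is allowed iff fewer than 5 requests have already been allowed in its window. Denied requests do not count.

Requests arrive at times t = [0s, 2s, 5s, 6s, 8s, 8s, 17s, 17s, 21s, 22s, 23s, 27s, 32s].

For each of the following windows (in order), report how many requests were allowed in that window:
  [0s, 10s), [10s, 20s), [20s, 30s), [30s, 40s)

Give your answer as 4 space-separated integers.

Answer: 5 2 4 1

Derivation:
Processing requests:
  req#1 t=0s (window 0): ALLOW
  req#2 t=2s (window 0): ALLOW
  req#3 t=5s (window 0): ALLOW
  req#4 t=6s (window 0): ALLOW
  req#5 t=8s (window 0): ALLOW
  req#6 t=8s (window 0): DENY
  req#7 t=17s (window 1): ALLOW
  req#8 t=17s (window 1): ALLOW
  req#9 t=21s (window 2): ALLOW
  req#10 t=22s (window 2): ALLOW
  req#11 t=23s (window 2): ALLOW
  req#12 t=27s (window 2): ALLOW
  req#13 t=32s (window 3): ALLOW

Allowed counts by window: 5 2 4 1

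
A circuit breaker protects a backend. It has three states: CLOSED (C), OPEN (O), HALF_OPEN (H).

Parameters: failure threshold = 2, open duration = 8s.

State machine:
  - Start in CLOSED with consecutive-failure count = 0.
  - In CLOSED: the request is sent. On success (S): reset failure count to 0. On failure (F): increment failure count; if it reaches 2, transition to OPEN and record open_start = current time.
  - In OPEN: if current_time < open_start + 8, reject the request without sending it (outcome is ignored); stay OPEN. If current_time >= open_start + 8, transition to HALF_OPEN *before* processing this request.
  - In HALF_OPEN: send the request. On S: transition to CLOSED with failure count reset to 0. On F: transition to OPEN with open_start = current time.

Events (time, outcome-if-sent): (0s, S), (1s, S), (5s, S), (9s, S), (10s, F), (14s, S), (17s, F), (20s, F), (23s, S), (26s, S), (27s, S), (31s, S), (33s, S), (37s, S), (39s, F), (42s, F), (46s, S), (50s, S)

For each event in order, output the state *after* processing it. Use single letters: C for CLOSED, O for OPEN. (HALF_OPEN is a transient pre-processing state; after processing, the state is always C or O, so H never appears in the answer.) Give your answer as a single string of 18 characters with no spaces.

State after each event:
  event#1 t=0s outcome=S: state=CLOSED
  event#2 t=1s outcome=S: state=CLOSED
  event#3 t=5s outcome=S: state=CLOSED
  event#4 t=9s outcome=S: state=CLOSED
  event#5 t=10s outcome=F: state=CLOSED
  event#6 t=14s outcome=S: state=CLOSED
  event#7 t=17s outcome=F: state=CLOSED
  event#8 t=20s outcome=F: state=OPEN
  event#9 t=23s outcome=S: state=OPEN
  event#10 t=26s outcome=S: state=OPEN
  event#11 t=27s outcome=S: state=OPEN
  event#12 t=31s outcome=S: state=CLOSED
  event#13 t=33s outcome=S: state=CLOSED
  event#14 t=37s outcome=S: state=CLOSED
  event#15 t=39s outcome=F: state=CLOSED
  event#16 t=42s outcome=F: state=OPEN
  event#17 t=46s outcome=S: state=OPEN
  event#18 t=50s outcome=S: state=CLOSED

Answer: CCCCCCCOOOOCCCCOOC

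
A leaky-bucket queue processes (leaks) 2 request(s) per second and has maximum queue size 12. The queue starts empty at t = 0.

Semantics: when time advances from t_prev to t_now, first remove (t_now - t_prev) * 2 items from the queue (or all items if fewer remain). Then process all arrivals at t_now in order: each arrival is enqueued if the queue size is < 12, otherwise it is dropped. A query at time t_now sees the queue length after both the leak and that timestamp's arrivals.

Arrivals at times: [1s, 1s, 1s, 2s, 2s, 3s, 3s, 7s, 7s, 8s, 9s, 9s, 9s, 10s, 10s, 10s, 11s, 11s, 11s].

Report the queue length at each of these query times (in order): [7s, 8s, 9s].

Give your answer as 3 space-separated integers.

Queue lengths at query times:
  query t=7s: backlog = 2
  query t=8s: backlog = 1
  query t=9s: backlog = 3

Answer: 2 1 3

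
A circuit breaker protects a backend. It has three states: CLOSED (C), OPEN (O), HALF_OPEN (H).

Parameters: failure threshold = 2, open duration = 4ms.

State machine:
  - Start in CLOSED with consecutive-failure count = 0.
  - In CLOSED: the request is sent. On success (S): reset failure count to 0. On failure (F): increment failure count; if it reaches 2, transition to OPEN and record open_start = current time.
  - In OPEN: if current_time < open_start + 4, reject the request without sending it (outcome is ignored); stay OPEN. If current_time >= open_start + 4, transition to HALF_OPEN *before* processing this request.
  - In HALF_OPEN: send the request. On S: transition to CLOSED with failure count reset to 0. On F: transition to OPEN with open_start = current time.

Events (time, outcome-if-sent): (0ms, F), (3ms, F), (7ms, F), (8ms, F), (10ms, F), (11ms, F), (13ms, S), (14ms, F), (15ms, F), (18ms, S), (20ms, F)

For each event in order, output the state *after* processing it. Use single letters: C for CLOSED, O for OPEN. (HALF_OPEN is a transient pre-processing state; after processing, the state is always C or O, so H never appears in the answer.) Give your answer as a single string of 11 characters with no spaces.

State after each event:
  event#1 t=0ms outcome=F: state=CLOSED
  event#2 t=3ms outcome=F: state=OPEN
  event#3 t=7ms outcome=F: state=OPEN
  event#4 t=8ms outcome=F: state=OPEN
  event#5 t=10ms outcome=F: state=OPEN
  event#6 t=11ms outcome=F: state=OPEN
  event#7 t=13ms outcome=S: state=OPEN
  event#8 t=14ms outcome=F: state=OPEN
  event#9 t=15ms outcome=F: state=OPEN
  event#10 t=18ms outcome=S: state=OPEN
  event#11 t=20ms outcome=F: state=OPEN

Answer: COOOOOOOOOO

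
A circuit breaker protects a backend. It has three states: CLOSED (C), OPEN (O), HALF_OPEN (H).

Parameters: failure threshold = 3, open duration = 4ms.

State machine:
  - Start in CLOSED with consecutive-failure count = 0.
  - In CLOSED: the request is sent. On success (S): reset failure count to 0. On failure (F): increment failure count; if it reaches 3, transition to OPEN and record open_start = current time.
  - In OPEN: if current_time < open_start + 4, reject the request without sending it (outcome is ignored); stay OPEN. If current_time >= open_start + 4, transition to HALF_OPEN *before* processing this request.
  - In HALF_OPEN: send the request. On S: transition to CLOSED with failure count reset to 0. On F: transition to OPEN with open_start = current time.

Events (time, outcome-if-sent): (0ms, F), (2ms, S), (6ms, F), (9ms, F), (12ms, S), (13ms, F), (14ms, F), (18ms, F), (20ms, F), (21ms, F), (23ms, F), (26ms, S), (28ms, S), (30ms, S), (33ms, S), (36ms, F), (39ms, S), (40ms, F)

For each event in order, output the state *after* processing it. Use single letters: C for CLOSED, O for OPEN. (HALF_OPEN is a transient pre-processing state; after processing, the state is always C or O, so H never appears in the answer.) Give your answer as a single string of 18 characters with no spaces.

State after each event:
  event#1 t=0ms outcome=F: state=CLOSED
  event#2 t=2ms outcome=S: state=CLOSED
  event#3 t=6ms outcome=F: state=CLOSED
  event#4 t=9ms outcome=F: state=CLOSED
  event#5 t=12ms outcome=S: state=CLOSED
  event#6 t=13ms outcome=F: state=CLOSED
  event#7 t=14ms outcome=F: state=CLOSED
  event#8 t=18ms outcome=F: state=OPEN
  event#9 t=20ms outcome=F: state=OPEN
  event#10 t=21ms outcome=F: state=OPEN
  event#11 t=23ms outcome=F: state=OPEN
  event#12 t=26ms outcome=S: state=OPEN
  event#13 t=28ms outcome=S: state=CLOSED
  event#14 t=30ms outcome=S: state=CLOSED
  event#15 t=33ms outcome=S: state=CLOSED
  event#16 t=36ms outcome=F: state=CLOSED
  event#17 t=39ms outcome=S: state=CLOSED
  event#18 t=40ms outcome=F: state=CLOSED

Answer: CCCCCCCOOOOOCCCCCC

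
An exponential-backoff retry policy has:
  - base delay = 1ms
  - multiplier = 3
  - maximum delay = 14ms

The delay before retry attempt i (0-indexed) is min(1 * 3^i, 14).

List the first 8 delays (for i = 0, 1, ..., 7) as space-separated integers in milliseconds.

Answer: 1 3 9 14 14 14 14 14

Derivation:
Computing each delay:
  i=0: min(1*3^0, 14) = 1
  i=1: min(1*3^1, 14) = 3
  i=2: min(1*3^2, 14) = 9
  i=3: min(1*3^3, 14) = 14
  i=4: min(1*3^4, 14) = 14
  i=5: min(1*3^5, 14) = 14
  i=6: min(1*3^6, 14) = 14
  i=7: min(1*3^7, 14) = 14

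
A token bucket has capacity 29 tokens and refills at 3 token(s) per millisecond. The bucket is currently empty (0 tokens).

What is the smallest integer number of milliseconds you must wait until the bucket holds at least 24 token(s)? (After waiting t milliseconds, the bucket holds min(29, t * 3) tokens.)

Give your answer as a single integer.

Need t * 3 >= 24, so t >= 24/3.
Smallest integer t = ceil(24/3) = 8.

Answer: 8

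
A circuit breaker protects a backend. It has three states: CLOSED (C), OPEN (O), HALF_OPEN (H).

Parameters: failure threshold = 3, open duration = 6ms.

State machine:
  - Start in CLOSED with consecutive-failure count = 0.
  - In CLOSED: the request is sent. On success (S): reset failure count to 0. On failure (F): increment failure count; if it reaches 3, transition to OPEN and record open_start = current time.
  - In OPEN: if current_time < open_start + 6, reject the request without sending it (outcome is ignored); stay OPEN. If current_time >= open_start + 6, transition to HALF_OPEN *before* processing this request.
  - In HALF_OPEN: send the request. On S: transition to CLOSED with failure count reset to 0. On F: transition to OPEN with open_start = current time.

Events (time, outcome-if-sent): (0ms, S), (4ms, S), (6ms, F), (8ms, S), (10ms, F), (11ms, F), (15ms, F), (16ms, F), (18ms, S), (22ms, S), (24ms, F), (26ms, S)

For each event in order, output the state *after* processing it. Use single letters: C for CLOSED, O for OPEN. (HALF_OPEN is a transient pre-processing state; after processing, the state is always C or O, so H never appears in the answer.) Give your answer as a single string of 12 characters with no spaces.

State after each event:
  event#1 t=0ms outcome=S: state=CLOSED
  event#2 t=4ms outcome=S: state=CLOSED
  event#3 t=6ms outcome=F: state=CLOSED
  event#4 t=8ms outcome=S: state=CLOSED
  event#5 t=10ms outcome=F: state=CLOSED
  event#6 t=11ms outcome=F: state=CLOSED
  event#7 t=15ms outcome=F: state=OPEN
  event#8 t=16ms outcome=F: state=OPEN
  event#9 t=18ms outcome=S: state=OPEN
  event#10 t=22ms outcome=S: state=CLOSED
  event#11 t=24ms outcome=F: state=CLOSED
  event#12 t=26ms outcome=S: state=CLOSED

Answer: CCCCCCOOOCCC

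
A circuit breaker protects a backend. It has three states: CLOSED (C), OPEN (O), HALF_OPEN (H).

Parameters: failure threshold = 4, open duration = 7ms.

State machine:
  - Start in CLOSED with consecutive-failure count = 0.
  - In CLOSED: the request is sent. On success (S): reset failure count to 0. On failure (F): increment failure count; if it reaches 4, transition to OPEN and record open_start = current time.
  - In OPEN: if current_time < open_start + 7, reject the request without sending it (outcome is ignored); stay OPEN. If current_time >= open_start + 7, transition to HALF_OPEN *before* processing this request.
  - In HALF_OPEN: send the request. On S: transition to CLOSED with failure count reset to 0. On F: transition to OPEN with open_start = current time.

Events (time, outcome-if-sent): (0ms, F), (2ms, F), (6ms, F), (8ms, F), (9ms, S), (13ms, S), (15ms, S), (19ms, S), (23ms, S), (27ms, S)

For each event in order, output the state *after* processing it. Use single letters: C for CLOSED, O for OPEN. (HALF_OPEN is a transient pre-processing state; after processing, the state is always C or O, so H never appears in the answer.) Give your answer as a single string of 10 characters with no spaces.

State after each event:
  event#1 t=0ms outcome=F: state=CLOSED
  event#2 t=2ms outcome=F: state=CLOSED
  event#3 t=6ms outcome=F: state=CLOSED
  event#4 t=8ms outcome=F: state=OPEN
  event#5 t=9ms outcome=S: state=OPEN
  event#6 t=13ms outcome=S: state=OPEN
  event#7 t=15ms outcome=S: state=CLOSED
  event#8 t=19ms outcome=S: state=CLOSED
  event#9 t=23ms outcome=S: state=CLOSED
  event#10 t=27ms outcome=S: state=CLOSED

Answer: CCCOOOCCCC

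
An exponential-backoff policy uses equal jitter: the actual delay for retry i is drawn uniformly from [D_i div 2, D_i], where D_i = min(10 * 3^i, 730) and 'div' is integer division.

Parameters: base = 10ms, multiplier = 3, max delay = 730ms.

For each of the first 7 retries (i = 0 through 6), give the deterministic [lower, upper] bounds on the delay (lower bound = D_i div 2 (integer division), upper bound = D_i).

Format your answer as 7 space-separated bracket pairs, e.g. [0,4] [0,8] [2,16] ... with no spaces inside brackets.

Answer: [5,10] [15,30] [45,90] [135,270] [365,730] [365,730] [365,730]

Derivation:
Computing bounds per retry:
  i=0: D_i=min(10*3^0,730)=10, bounds=[5,10]
  i=1: D_i=min(10*3^1,730)=30, bounds=[15,30]
  i=2: D_i=min(10*3^2,730)=90, bounds=[45,90]
  i=3: D_i=min(10*3^3,730)=270, bounds=[135,270]
  i=4: D_i=min(10*3^4,730)=730, bounds=[365,730]
  i=5: D_i=min(10*3^5,730)=730, bounds=[365,730]
  i=6: D_i=min(10*3^6,730)=730, bounds=[365,730]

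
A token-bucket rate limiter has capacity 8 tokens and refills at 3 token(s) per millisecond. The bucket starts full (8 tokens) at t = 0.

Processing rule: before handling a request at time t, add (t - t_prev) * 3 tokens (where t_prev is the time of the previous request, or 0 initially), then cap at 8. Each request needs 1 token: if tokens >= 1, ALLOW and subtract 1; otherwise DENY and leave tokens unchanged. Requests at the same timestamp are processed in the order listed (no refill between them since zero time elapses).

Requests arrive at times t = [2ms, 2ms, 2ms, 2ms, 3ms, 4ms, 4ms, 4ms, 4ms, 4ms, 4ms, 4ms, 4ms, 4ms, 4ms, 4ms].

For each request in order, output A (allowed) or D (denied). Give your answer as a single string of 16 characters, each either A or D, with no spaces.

Simulating step by step:
  req#1 t=2ms: ALLOW
  req#2 t=2ms: ALLOW
  req#3 t=2ms: ALLOW
  req#4 t=2ms: ALLOW
  req#5 t=3ms: ALLOW
  req#6 t=4ms: ALLOW
  req#7 t=4ms: ALLOW
  req#8 t=4ms: ALLOW
  req#9 t=4ms: ALLOW
  req#10 t=4ms: ALLOW
  req#11 t=4ms: ALLOW
  req#12 t=4ms: ALLOW
  req#13 t=4ms: ALLOW
  req#14 t=4ms: DENY
  req#15 t=4ms: DENY
  req#16 t=4ms: DENY

Answer: AAAAAAAAAAAAADDD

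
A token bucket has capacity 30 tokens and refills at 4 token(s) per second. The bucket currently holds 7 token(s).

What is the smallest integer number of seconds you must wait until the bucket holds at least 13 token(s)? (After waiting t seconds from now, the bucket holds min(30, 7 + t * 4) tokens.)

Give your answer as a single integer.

Answer: 2

Derivation:
Need 7 + t * 4 >= 13, so t >= 6/4.
Smallest integer t = ceil(6/4) = 2.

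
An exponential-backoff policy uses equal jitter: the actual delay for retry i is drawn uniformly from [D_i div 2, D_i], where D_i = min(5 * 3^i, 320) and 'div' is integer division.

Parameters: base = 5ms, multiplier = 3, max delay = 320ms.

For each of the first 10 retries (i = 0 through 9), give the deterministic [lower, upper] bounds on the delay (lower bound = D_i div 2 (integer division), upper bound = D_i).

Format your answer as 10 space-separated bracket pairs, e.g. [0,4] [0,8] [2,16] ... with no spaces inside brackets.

Answer: [2,5] [7,15] [22,45] [67,135] [160,320] [160,320] [160,320] [160,320] [160,320] [160,320]

Derivation:
Computing bounds per retry:
  i=0: D_i=min(5*3^0,320)=5, bounds=[2,5]
  i=1: D_i=min(5*3^1,320)=15, bounds=[7,15]
  i=2: D_i=min(5*3^2,320)=45, bounds=[22,45]
  i=3: D_i=min(5*3^3,320)=135, bounds=[67,135]
  i=4: D_i=min(5*3^4,320)=320, bounds=[160,320]
  i=5: D_i=min(5*3^5,320)=320, bounds=[160,320]
  i=6: D_i=min(5*3^6,320)=320, bounds=[160,320]
  i=7: D_i=min(5*3^7,320)=320, bounds=[160,320]
  i=8: D_i=min(5*3^8,320)=320, bounds=[160,320]
  i=9: D_i=min(5*3^9,320)=320, bounds=[160,320]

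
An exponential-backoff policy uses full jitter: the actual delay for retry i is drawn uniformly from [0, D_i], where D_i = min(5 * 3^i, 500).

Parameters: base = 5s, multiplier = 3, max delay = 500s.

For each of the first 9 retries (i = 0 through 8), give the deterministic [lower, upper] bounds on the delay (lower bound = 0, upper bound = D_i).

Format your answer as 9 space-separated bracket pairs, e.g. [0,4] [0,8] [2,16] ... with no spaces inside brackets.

Answer: [0,5] [0,15] [0,45] [0,135] [0,405] [0,500] [0,500] [0,500] [0,500]

Derivation:
Computing bounds per retry:
  i=0: D_i=min(5*3^0,500)=5, bounds=[0,5]
  i=1: D_i=min(5*3^1,500)=15, bounds=[0,15]
  i=2: D_i=min(5*3^2,500)=45, bounds=[0,45]
  i=3: D_i=min(5*3^3,500)=135, bounds=[0,135]
  i=4: D_i=min(5*3^4,500)=405, bounds=[0,405]
  i=5: D_i=min(5*3^5,500)=500, bounds=[0,500]
  i=6: D_i=min(5*3^6,500)=500, bounds=[0,500]
  i=7: D_i=min(5*3^7,500)=500, bounds=[0,500]
  i=8: D_i=min(5*3^8,500)=500, bounds=[0,500]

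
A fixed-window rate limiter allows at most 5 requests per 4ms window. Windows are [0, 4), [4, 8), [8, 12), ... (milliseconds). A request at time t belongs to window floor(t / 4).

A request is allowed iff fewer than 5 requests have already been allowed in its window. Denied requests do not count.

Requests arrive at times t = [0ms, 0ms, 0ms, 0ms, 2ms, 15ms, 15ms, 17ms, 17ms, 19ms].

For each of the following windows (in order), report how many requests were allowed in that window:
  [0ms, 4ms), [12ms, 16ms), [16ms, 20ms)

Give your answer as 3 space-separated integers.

Answer: 5 2 3

Derivation:
Processing requests:
  req#1 t=0ms (window 0): ALLOW
  req#2 t=0ms (window 0): ALLOW
  req#3 t=0ms (window 0): ALLOW
  req#4 t=0ms (window 0): ALLOW
  req#5 t=2ms (window 0): ALLOW
  req#6 t=15ms (window 3): ALLOW
  req#7 t=15ms (window 3): ALLOW
  req#8 t=17ms (window 4): ALLOW
  req#9 t=17ms (window 4): ALLOW
  req#10 t=19ms (window 4): ALLOW

Allowed counts by window: 5 2 3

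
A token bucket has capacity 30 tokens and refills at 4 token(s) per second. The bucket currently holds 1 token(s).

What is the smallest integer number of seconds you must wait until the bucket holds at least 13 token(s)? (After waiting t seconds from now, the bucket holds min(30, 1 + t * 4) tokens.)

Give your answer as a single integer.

Need 1 + t * 4 >= 13, so t >= 12/4.
Smallest integer t = ceil(12/4) = 3.

Answer: 3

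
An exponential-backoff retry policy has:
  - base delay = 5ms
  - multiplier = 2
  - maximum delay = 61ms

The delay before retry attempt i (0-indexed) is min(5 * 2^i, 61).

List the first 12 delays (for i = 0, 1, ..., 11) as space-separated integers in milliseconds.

Answer: 5 10 20 40 61 61 61 61 61 61 61 61

Derivation:
Computing each delay:
  i=0: min(5*2^0, 61) = 5
  i=1: min(5*2^1, 61) = 10
  i=2: min(5*2^2, 61) = 20
  i=3: min(5*2^3, 61) = 40
  i=4: min(5*2^4, 61) = 61
  i=5: min(5*2^5, 61) = 61
  i=6: min(5*2^6, 61) = 61
  i=7: min(5*2^7, 61) = 61
  i=8: min(5*2^8, 61) = 61
  i=9: min(5*2^9, 61) = 61
  i=10: min(5*2^10, 61) = 61
  i=11: min(5*2^11, 61) = 61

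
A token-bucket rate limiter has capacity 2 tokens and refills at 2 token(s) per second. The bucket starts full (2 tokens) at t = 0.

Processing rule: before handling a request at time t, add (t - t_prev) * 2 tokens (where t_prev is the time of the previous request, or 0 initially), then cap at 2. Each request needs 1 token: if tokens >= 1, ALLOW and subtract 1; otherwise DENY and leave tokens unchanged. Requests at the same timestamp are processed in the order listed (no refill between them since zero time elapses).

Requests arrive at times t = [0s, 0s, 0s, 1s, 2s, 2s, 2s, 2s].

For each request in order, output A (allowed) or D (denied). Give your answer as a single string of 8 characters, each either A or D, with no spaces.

Answer: AADAAADD

Derivation:
Simulating step by step:
  req#1 t=0s: ALLOW
  req#2 t=0s: ALLOW
  req#3 t=0s: DENY
  req#4 t=1s: ALLOW
  req#5 t=2s: ALLOW
  req#6 t=2s: ALLOW
  req#7 t=2s: DENY
  req#8 t=2s: DENY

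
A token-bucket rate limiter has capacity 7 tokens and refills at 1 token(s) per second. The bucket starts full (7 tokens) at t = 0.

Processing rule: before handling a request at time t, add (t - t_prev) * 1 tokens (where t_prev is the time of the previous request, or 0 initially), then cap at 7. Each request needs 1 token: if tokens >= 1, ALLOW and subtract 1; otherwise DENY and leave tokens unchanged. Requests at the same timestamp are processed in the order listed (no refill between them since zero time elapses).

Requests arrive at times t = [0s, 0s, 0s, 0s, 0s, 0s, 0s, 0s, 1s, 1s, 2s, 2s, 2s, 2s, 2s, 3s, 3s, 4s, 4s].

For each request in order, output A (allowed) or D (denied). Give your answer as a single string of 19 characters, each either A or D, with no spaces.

Answer: AAAAAAADADADDDDADAD

Derivation:
Simulating step by step:
  req#1 t=0s: ALLOW
  req#2 t=0s: ALLOW
  req#3 t=0s: ALLOW
  req#4 t=0s: ALLOW
  req#5 t=0s: ALLOW
  req#6 t=0s: ALLOW
  req#7 t=0s: ALLOW
  req#8 t=0s: DENY
  req#9 t=1s: ALLOW
  req#10 t=1s: DENY
  req#11 t=2s: ALLOW
  req#12 t=2s: DENY
  req#13 t=2s: DENY
  req#14 t=2s: DENY
  req#15 t=2s: DENY
  req#16 t=3s: ALLOW
  req#17 t=3s: DENY
  req#18 t=4s: ALLOW
  req#19 t=4s: DENY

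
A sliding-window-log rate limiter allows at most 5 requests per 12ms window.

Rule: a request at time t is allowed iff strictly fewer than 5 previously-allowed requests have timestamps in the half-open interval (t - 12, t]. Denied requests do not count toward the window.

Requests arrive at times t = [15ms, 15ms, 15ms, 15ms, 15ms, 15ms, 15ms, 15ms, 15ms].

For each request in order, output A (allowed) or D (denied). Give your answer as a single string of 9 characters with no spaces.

Answer: AAAAADDDD

Derivation:
Tracking allowed requests in the window:
  req#1 t=15ms: ALLOW
  req#2 t=15ms: ALLOW
  req#3 t=15ms: ALLOW
  req#4 t=15ms: ALLOW
  req#5 t=15ms: ALLOW
  req#6 t=15ms: DENY
  req#7 t=15ms: DENY
  req#8 t=15ms: DENY
  req#9 t=15ms: DENY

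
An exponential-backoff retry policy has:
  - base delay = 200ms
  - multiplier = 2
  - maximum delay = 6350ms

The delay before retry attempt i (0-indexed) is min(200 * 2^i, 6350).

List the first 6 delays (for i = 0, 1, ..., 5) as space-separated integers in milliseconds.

Answer: 200 400 800 1600 3200 6350

Derivation:
Computing each delay:
  i=0: min(200*2^0, 6350) = 200
  i=1: min(200*2^1, 6350) = 400
  i=2: min(200*2^2, 6350) = 800
  i=3: min(200*2^3, 6350) = 1600
  i=4: min(200*2^4, 6350) = 3200
  i=5: min(200*2^5, 6350) = 6350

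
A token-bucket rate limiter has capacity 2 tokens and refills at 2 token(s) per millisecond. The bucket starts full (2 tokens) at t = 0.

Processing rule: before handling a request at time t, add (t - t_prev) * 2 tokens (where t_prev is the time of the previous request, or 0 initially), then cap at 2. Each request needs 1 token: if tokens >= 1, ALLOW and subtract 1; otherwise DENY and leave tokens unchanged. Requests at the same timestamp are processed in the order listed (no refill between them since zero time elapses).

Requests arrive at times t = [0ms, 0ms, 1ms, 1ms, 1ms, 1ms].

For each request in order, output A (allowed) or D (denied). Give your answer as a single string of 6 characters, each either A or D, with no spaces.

Answer: AAAADD

Derivation:
Simulating step by step:
  req#1 t=0ms: ALLOW
  req#2 t=0ms: ALLOW
  req#3 t=1ms: ALLOW
  req#4 t=1ms: ALLOW
  req#5 t=1ms: DENY
  req#6 t=1ms: DENY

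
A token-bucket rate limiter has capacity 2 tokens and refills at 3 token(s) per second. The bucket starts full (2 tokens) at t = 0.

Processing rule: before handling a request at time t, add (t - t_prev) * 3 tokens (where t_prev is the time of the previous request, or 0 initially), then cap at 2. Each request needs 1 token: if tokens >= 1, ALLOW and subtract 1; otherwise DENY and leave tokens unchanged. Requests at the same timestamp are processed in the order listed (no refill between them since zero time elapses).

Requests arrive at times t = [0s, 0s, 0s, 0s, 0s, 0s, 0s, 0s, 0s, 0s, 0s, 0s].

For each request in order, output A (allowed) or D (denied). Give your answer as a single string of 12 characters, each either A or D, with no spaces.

Simulating step by step:
  req#1 t=0s: ALLOW
  req#2 t=0s: ALLOW
  req#3 t=0s: DENY
  req#4 t=0s: DENY
  req#5 t=0s: DENY
  req#6 t=0s: DENY
  req#7 t=0s: DENY
  req#8 t=0s: DENY
  req#9 t=0s: DENY
  req#10 t=0s: DENY
  req#11 t=0s: DENY
  req#12 t=0s: DENY

Answer: AADDDDDDDDDD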